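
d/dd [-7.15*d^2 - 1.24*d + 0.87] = -14.3*d - 1.24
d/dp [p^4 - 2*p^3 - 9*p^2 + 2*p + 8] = 4*p^3 - 6*p^2 - 18*p + 2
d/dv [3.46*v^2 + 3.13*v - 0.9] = 6.92*v + 3.13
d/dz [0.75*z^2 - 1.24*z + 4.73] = 1.5*z - 1.24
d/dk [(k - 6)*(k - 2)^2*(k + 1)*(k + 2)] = 5*k^4 - 28*k^3 + 80*k - 16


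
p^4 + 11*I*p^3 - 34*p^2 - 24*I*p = p*(p + I)*(p + 4*I)*(p + 6*I)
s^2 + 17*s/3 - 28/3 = (s - 4/3)*(s + 7)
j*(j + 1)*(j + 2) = j^3 + 3*j^2 + 2*j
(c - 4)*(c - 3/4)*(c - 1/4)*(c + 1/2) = c^4 - 9*c^3/2 + 27*c^2/16 + 43*c/32 - 3/8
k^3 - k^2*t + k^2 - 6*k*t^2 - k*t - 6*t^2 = (k + 1)*(k - 3*t)*(k + 2*t)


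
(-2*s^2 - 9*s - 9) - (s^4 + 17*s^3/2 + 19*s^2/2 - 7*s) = -s^4 - 17*s^3/2 - 23*s^2/2 - 2*s - 9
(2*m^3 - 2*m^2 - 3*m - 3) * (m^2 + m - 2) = 2*m^5 - 9*m^3 - 2*m^2 + 3*m + 6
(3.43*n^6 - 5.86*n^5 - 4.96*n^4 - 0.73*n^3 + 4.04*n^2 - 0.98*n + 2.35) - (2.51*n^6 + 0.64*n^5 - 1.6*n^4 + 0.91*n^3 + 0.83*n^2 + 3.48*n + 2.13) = 0.92*n^6 - 6.5*n^5 - 3.36*n^4 - 1.64*n^3 + 3.21*n^2 - 4.46*n + 0.22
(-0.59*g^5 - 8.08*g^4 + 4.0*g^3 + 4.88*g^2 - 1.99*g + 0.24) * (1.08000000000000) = -0.6372*g^5 - 8.7264*g^4 + 4.32*g^3 + 5.2704*g^2 - 2.1492*g + 0.2592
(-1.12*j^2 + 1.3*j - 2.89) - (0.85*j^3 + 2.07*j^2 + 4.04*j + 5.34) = -0.85*j^3 - 3.19*j^2 - 2.74*j - 8.23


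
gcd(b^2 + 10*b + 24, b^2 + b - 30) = b + 6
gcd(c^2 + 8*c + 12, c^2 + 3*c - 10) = 1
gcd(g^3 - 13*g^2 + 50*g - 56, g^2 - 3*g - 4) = g - 4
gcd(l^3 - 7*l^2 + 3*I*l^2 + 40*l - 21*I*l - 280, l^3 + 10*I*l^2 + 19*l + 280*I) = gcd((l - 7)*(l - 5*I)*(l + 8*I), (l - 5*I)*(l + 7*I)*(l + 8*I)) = l^2 + 3*I*l + 40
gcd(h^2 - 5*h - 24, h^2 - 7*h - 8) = h - 8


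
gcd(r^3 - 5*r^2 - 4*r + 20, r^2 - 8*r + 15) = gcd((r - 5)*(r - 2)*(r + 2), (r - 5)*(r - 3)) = r - 5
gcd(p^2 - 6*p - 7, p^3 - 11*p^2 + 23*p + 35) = p^2 - 6*p - 7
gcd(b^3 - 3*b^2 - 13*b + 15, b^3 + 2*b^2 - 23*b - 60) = b^2 - 2*b - 15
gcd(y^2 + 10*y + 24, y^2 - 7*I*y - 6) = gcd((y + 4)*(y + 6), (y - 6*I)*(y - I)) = 1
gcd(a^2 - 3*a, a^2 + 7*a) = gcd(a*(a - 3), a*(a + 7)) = a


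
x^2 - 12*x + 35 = (x - 7)*(x - 5)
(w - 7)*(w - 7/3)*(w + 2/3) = w^3 - 26*w^2/3 + 91*w/9 + 98/9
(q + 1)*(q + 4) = q^2 + 5*q + 4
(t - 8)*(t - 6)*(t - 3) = t^3 - 17*t^2 + 90*t - 144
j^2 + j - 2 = (j - 1)*(j + 2)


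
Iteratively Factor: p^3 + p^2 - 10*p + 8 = (p + 4)*(p^2 - 3*p + 2) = (p - 1)*(p + 4)*(p - 2)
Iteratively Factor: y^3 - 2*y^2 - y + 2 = (y - 2)*(y^2 - 1) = (y - 2)*(y - 1)*(y + 1)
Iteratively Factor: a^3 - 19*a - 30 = (a - 5)*(a^2 + 5*a + 6) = (a - 5)*(a + 3)*(a + 2)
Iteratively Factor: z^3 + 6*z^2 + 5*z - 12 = (z - 1)*(z^2 + 7*z + 12) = (z - 1)*(z + 3)*(z + 4)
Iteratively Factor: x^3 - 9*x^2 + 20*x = (x - 5)*(x^2 - 4*x) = x*(x - 5)*(x - 4)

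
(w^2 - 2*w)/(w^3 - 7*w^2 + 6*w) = (w - 2)/(w^2 - 7*w + 6)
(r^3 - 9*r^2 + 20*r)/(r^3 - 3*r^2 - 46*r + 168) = r*(r - 5)/(r^2 + r - 42)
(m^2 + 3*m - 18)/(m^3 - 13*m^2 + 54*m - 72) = (m + 6)/(m^2 - 10*m + 24)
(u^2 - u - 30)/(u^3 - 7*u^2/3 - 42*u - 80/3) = 3*(u - 6)/(3*u^2 - 22*u - 16)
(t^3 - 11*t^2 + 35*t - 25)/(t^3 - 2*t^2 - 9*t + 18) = (t^3 - 11*t^2 + 35*t - 25)/(t^3 - 2*t^2 - 9*t + 18)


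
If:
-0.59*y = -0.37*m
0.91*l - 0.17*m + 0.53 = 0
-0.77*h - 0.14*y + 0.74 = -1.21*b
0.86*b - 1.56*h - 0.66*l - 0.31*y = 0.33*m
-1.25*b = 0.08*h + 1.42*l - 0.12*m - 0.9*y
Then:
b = -0.09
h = 1.05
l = -0.97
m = -2.05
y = -1.29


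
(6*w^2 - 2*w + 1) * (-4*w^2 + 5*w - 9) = -24*w^4 + 38*w^3 - 68*w^2 + 23*w - 9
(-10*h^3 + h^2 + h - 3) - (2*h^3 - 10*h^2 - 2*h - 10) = -12*h^3 + 11*h^2 + 3*h + 7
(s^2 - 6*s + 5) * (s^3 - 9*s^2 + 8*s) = s^5 - 15*s^4 + 67*s^3 - 93*s^2 + 40*s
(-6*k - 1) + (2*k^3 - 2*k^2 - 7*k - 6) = 2*k^3 - 2*k^2 - 13*k - 7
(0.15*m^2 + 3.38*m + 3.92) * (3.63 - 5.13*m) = -0.7695*m^3 - 16.7949*m^2 - 7.8402*m + 14.2296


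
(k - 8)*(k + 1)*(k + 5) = k^3 - 2*k^2 - 43*k - 40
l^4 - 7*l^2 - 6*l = l*(l - 3)*(l + 1)*(l + 2)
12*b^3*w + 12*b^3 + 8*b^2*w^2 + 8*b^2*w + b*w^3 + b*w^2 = (2*b + w)*(6*b + w)*(b*w + b)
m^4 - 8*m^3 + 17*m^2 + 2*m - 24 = (m - 4)*(m - 3)*(m - 2)*(m + 1)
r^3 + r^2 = r^2*(r + 1)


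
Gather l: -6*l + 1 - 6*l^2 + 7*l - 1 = -6*l^2 + l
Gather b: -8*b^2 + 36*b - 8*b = -8*b^2 + 28*b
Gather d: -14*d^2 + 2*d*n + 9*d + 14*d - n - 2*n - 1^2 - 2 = -14*d^2 + d*(2*n + 23) - 3*n - 3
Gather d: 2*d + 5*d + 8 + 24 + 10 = 7*d + 42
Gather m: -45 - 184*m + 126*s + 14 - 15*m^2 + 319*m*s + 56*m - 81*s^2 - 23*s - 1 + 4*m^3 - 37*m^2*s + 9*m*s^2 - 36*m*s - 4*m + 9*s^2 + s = 4*m^3 + m^2*(-37*s - 15) + m*(9*s^2 + 283*s - 132) - 72*s^2 + 104*s - 32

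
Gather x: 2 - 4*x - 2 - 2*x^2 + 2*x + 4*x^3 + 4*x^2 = 4*x^3 + 2*x^2 - 2*x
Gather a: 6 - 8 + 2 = 0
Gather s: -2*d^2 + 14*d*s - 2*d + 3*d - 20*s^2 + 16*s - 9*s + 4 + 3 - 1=-2*d^2 + d - 20*s^2 + s*(14*d + 7) + 6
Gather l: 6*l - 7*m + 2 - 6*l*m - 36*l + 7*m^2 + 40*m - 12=l*(-6*m - 30) + 7*m^2 + 33*m - 10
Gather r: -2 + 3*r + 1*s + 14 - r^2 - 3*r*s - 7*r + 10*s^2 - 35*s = -r^2 + r*(-3*s - 4) + 10*s^2 - 34*s + 12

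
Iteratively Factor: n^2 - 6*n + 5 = (n - 1)*(n - 5)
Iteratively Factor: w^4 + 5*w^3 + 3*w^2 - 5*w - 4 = (w + 1)*(w^3 + 4*w^2 - w - 4) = (w - 1)*(w + 1)*(w^2 + 5*w + 4) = (w - 1)*(w + 1)*(w + 4)*(w + 1)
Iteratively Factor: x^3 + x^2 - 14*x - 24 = (x - 4)*(x^2 + 5*x + 6) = (x - 4)*(x + 2)*(x + 3)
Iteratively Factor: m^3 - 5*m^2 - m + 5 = (m - 1)*(m^2 - 4*m - 5) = (m - 1)*(m + 1)*(m - 5)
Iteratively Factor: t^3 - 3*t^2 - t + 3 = (t - 1)*(t^2 - 2*t - 3) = (t - 1)*(t + 1)*(t - 3)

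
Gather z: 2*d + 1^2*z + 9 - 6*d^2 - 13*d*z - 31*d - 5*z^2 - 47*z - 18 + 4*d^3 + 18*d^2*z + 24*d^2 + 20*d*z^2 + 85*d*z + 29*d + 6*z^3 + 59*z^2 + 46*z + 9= 4*d^3 + 18*d^2 + 6*z^3 + z^2*(20*d + 54) + z*(18*d^2 + 72*d)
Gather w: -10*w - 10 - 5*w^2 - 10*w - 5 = -5*w^2 - 20*w - 15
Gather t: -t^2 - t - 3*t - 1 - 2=-t^2 - 4*t - 3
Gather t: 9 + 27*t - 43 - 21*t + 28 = 6*t - 6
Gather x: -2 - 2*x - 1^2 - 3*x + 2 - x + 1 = -6*x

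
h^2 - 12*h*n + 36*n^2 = (h - 6*n)^2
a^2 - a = a*(a - 1)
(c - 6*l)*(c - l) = c^2 - 7*c*l + 6*l^2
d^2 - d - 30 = (d - 6)*(d + 5)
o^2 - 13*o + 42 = (o - 7)*(o - 6)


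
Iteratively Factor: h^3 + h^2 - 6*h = (h + 3)*(h^2 - 2*h) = (h - 2)*(h + 3)*(h)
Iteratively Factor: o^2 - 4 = (o - 2)*(o + 2)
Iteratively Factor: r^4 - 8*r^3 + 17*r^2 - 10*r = (r - 5)*(r^3 - 3*r^2 + 2*r) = (r - 5)*(r - 1)*(r^2 - 2*r) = (r - 5)*(r - 2)*(r - 1)*(r)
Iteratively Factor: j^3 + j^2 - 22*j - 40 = (j - 5)*(j^2 + 6*j + 8) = (j - 5)*(j + 2)*(j + 4)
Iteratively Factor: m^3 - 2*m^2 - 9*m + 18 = (m + 3)*(m^2 - 5*m + 6) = (m - 3)*(m + 3)*(m - 2)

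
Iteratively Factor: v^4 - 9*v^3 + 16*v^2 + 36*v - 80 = (v - 4)*(v^3 - 5*v^2 - 4*v + 20) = (v - 4)*(v + 2)*(v^2 - 7*v + 10) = (v - 5)*(v - 4)*(v + 2)*(v - 2)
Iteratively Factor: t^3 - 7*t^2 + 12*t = (t)*(t^2 - 7*t + 12) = t*(t - 3)*(t - 4)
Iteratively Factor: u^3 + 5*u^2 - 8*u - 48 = (u - 3)*(u^2 + 8*u + 16) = (u - 3)*(u + 4)*(u + 4)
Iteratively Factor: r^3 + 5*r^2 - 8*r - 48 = (r + 4)*(r^2 + r - 12) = (r - 3)*(r + 4)*(r + 4)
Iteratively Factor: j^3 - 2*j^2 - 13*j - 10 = (j + 2)*(j^2 - 4*j - 5) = (j + 1)*(j + 2)*(j - 5)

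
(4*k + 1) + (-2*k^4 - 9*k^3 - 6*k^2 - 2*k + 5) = -2*k^4 - 9*k^3 - 6*k^2 + 2*k + 6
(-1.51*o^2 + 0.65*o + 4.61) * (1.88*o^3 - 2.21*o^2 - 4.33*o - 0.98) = -2.8388*o^5 + 4.5591*o^4 + 13.7686*o^3 - 11.5228*o^2 - 20.5983*o - 4.5178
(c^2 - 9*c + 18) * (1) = c^2 - 9*c + 18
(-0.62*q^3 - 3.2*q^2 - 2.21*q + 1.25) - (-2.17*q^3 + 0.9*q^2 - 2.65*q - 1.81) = 1.55*q^3 - 4.1*q^2 + 0.44*q + 3.06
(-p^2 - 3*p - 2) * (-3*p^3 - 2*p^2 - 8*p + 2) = 3*p^5 + 11*p^4 + 20*p^3 + 26*p^2 + 10*p - 4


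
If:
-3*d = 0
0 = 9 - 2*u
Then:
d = 0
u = 9/2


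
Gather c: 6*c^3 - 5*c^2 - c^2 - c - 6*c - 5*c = 6*c^3 - 6*c^2 - 12*c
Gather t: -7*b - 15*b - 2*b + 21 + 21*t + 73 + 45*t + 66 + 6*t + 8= -24*b + 72*t + 168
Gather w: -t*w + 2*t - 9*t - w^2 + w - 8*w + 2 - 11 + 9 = -7*t - w^2 + w*(-t - 7)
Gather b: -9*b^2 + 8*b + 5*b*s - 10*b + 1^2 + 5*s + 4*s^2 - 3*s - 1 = -9*b^2 + b*(5*s - 2) + 4*s^2 + 2*s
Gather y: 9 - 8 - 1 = 0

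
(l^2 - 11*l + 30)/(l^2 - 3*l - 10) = (l - 6)/(l + 2)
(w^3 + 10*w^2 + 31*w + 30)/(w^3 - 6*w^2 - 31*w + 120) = (w^2 + 5*w + 6)/(w^2 - 11*w + 24)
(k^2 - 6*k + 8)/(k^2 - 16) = (k - 2)/(k + 4)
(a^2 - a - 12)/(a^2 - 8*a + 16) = (a + 3)/(a - 4)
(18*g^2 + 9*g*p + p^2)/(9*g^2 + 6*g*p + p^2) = (6*g + p)/(3*g + p)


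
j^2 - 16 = (j - 4)*(j + 4)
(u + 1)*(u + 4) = u^2 + 5*u + 4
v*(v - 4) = v^2 - 4*v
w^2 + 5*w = w*(w + 5)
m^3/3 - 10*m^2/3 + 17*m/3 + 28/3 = (m/3 + 1/3)*(m - 7)*(m - 4)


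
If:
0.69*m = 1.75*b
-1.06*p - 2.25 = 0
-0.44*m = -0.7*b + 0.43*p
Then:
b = 2.19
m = 5.57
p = -2.12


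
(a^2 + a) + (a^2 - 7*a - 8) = 2*a^2 - 6*a - 8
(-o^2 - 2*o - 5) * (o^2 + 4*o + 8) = -o^4 - 6*o^3 - 21*o^2 - 36*o - 40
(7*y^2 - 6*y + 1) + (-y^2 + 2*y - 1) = 6*y^2 - 4*y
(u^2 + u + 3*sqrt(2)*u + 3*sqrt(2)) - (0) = u^2 + u + 3*sqrt(2)*u + 3*sqrt(2)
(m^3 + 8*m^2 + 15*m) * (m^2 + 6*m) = m^5 + 14*m^4 + 63*m^3 + 90*m^2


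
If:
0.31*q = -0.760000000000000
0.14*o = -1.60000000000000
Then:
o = -11.43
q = -2.45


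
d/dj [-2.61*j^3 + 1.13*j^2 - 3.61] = j*(2.26 - 7.83*j)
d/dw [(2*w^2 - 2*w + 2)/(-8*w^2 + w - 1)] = 14*w*(2 - w)/(64*w^4 - 16*w^3 + 17*w^2 - 2*w + 1)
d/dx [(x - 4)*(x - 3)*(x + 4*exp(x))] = 4*x^2*exp(x) + 3*x^2 - 20*x*exp(x) - 14*x + 20*exp(x) + 12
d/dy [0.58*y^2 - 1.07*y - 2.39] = 1.16*y - 1.07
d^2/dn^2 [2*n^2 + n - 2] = 4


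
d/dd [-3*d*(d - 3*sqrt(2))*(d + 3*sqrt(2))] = 54 - 9*d^2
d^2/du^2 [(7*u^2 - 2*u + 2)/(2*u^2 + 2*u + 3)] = 2*(-36*u^3 - 102*u^2 + 60*u + 71)/(8*u^6 + 24*u^5 + 60*u^4 + 80*u^3 + 90*u^2 + 54*u + 27)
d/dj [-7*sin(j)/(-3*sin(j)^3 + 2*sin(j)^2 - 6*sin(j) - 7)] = 7*(-6*sin(j)^3 + 2*sin(j)^2 + 7)*cos(j)/(3*sin(j)^3 - 2*sin(j)^2 + 6*sin(j) + 7)^2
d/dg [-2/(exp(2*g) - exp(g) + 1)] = (4*exp(g) - 2)*exp(g)/(exp(2*g) - exp(g) + 1)^2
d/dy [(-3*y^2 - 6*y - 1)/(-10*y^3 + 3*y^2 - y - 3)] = (-30*y^4 - 120*y^3 - 9*y^2 + 24*y + 17)/(100*y^6 - 60*y^5 + 29*y^4 + 54*y^3 - 17*y^2 + 6*y + 9)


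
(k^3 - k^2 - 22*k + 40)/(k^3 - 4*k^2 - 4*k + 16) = (k + 5)/(k + 2)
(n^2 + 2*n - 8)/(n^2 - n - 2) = (n + 4)/(n + 1)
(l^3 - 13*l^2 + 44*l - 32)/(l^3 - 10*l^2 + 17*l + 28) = (l^2 - 9*l + 8)/(l^2 - 6*l - 7)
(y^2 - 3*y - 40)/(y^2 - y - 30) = (y - 8)/(y - 6)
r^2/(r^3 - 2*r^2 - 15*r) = r/(r^2 - 2*r - 15)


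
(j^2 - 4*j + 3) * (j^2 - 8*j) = j^4 - 12*j^3 + 35*j^2 - 24*j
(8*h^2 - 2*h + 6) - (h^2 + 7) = 7*h^2 - 2*h - 1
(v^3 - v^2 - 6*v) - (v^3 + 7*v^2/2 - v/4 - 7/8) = -9*v^2/2 - 23*v/4 + 7/8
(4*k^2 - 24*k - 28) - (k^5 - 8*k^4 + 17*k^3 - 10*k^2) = -k^5 + 8*k^4 - 17*k^3 + 14*k^2 - 24*k - 28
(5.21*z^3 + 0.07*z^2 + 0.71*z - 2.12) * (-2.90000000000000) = -15.109*z^3 - 0.203*z^2 - 2.059*z + 6.148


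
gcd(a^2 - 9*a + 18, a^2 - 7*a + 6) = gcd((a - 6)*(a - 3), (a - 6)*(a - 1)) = a - 6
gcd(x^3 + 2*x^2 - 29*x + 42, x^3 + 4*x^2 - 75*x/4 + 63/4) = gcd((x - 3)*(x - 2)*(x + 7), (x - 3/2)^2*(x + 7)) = x + 7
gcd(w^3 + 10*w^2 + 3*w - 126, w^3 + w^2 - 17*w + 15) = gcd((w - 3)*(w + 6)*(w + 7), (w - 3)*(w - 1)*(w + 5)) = w - 3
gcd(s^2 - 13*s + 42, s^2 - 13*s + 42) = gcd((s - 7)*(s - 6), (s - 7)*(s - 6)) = s^2 - 13*s + 42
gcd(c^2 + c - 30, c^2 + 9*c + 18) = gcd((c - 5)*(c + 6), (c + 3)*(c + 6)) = c + 6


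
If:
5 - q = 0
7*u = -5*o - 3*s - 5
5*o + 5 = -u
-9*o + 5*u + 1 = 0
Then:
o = -12/17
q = 5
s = 50/17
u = -25/17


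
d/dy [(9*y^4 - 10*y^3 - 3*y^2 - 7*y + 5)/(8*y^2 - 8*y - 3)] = (144*y^5 - 296*y^4 + 52*y^3 + 170*y^2 - 62*y + 61)/(64*y^4 - 128*y^3 + 16*y^2 + 48*y + 9)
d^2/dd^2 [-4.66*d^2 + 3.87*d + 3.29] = -9.32000000000000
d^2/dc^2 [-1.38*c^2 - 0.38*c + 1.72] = -2.76000000000000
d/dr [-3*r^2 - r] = -6*r - 1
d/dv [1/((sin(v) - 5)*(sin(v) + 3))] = 2*(1 - sin(v))*cos(v)/((sin(v) - 5)^2*(sin(v) + 3)^2)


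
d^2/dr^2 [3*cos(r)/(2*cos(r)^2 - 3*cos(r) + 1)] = 3*(-(1 - cos(2*r))^2 - cos(r)/2 + cos(2*r) - 5*cos(3*r)/2 - 1)/((cos(r) - 1)^2*(2*cos(r) - 1)^3)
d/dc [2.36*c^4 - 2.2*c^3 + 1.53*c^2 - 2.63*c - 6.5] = 9.44*c^3 - 6.6*c^2 + 3.06*c - 2.63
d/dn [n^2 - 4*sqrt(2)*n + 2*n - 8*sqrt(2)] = 2*n - 4*sqrt(2) + 2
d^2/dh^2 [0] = 0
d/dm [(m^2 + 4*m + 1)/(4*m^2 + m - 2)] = 3*(-5*m^2 - 4*m - 3)/(16*m^4 + 8*m^3 - 15*m^2 - 4*m + 4)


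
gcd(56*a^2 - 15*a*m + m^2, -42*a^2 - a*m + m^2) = 7*a - m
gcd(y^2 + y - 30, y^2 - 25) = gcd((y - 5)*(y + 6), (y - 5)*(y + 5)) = y - 5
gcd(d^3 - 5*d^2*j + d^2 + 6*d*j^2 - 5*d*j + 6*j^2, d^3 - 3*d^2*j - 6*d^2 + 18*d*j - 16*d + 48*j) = d - 3*j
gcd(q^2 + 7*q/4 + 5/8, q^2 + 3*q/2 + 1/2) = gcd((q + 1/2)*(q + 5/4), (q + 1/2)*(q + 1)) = q + 1/2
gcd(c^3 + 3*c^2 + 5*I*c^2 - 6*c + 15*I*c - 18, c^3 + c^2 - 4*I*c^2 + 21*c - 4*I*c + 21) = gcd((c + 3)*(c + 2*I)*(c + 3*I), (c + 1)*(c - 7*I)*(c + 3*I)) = c + 3*I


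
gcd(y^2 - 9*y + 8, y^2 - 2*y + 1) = y - 1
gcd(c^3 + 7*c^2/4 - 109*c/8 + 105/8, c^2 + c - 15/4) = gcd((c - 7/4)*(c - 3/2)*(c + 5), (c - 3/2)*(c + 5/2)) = c - 3/2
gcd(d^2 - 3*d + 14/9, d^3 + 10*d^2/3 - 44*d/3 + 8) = d - 2/3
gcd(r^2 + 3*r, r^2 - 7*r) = r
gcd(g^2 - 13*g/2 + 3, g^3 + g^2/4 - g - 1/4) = 1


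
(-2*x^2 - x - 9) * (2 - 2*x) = 4*x^3 - 2*x^2 + 16*x - 18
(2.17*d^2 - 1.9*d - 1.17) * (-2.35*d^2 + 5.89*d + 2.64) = -5.0995*d^4 + 17.2463*d^3 - 2.7127*d^2 - 11.9073*d - 3.0888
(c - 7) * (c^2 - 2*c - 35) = c^3 - 9*c^2 - 21*c + 245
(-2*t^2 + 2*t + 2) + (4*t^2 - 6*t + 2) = 2*t^2 - 4*t + 4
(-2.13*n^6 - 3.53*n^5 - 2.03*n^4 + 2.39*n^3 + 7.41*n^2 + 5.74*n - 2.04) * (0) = 0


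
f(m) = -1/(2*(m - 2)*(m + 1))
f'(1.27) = 0.28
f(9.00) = -0.00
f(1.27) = 0.30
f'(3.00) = 0.16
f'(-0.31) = -0.32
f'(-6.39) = -0.00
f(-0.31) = 0.31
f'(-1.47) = -0.74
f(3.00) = -0.12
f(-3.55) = -0.04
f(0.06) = 0.24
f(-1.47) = -0.31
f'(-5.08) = -0.01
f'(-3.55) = -0.02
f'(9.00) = 0.00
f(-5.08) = -0.02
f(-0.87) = 1.34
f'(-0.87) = -9.84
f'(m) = 1/(2*(m - 2)*(m + 1)^2) + 1/(2*(m - 2)^2*(m + 1)) = (m - 1/2)/((m - 2)^2*(m + 1)^2)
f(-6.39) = -0.01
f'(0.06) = -0.10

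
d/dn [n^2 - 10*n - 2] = 2*n - 10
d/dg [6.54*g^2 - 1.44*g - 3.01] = 13.08*g - 1.44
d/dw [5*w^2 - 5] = 10*w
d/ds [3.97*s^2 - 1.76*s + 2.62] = 7.94*s - 1.76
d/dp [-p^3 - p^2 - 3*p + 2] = -3*p^2 - 2*p - 3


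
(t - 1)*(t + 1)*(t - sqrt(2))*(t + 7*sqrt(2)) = t^4 + 6*sqrt(2)*t^3 - 15*t^2 - 6*sqrt(2)*t + 14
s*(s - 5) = s^2 - 5*s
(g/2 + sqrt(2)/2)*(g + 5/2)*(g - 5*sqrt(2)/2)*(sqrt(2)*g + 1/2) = sqrt(2)*g^4/2 - 5*g^3/4 + 5*sqrt(2)*g^3/4 - 23*sqrt(2)*g^2/8 - 25*g^2/8 - 115*sqrt(2)*g/16 - 5*g/4 - 25/8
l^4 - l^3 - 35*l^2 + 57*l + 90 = (l - 5)*(l - 3)*(l + 1)*(l + 6)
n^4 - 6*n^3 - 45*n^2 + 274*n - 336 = (n - 8)*(n - 3)*(n - 2)*(n + 7)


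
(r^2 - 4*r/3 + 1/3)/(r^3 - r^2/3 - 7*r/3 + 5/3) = (3*r - 1)/(3*r^2 + 2*r - 5)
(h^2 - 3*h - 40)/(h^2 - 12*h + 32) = (h + 5)/(h - 4)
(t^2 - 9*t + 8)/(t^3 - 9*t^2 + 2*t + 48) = (t - 1)/(t^2 - t - 6)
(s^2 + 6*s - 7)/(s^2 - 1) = (s + 7)/(s + 1)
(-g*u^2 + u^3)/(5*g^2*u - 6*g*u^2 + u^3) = u/(-5*g + u)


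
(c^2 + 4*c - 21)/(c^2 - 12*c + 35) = (c^2 + 4*c - 21)/(c^2 - 12*c + 35)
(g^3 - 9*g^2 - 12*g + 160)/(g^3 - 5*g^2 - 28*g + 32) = (g - 5)/(g - 1)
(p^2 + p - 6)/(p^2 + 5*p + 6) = (p - 2)/(p + 2)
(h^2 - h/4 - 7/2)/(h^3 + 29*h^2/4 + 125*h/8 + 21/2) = 2*(h - 2)/(2*h^2 + 11*h + 12)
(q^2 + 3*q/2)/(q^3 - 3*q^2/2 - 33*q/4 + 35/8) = 4*q*(2*q + 3)/(8*q^3 - 12*q^2 - 66*q + 35)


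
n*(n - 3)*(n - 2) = n^3 - 5*n^2 + 6*n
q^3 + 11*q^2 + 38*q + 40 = (q + 2)*(q + 4)*(q + 5)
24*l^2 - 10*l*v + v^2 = (-6*l + v)*(-4*l + v)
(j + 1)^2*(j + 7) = j^3 + 9*j^2 + 15*j + 7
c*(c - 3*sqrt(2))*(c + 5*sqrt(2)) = c^3 + 2*sqrt(2)*c^2 - 30*c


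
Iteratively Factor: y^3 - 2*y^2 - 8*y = (y + 2)*(y^2 - 4*y) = (y - 4)*(y + 2)*(y)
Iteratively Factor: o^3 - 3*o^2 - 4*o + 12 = (o - 3)*(o^2 - 4) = (o - 3)*(o - 2)*(o + 2)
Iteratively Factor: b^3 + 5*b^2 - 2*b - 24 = (b + 3)*(b^2 + 2*b - 8) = (b + 3)*(b + 4)*(b - 2)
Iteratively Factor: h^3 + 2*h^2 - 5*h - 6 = (h - 2)*(h^2 + 4*h + 3) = (h - 2)*(h + 3)*(h + 1)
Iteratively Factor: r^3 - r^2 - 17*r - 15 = (r - 5)*(r^2 + 4*r + 3) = (r - 5)*(r + 1)*(r + 3)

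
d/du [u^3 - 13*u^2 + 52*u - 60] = 3*u^2 - 26*u + 52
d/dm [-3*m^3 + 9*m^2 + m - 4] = -9*m^2 + 18*m + 1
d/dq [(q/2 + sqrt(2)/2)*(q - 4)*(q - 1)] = 3*q^2/2 - 5*q + sqrt(2)*q - 5*sqrt(2)/2 + 2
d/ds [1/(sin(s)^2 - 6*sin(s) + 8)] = 2*(3 - sin(s))*cos(s)/(sin(s)^2 - 6*sin(s) + 8)^2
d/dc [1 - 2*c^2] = -4*c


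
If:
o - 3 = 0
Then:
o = 3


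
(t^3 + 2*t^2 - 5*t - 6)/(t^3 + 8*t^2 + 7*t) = (t^2 + t - 6)/(t*(t + 7))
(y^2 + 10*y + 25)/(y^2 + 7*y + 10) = (y + 5)/(y + 2)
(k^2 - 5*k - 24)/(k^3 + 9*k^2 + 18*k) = (k - 8)/(k*(k + 6))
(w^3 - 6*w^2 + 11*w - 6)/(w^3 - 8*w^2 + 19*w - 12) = (w - 2)/(w - 4)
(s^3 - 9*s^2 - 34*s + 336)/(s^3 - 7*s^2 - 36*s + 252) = (s - 8)/(s - 6)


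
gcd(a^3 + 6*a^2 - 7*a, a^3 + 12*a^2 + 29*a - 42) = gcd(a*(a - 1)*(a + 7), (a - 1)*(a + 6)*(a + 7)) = a^2 + 6*a - 7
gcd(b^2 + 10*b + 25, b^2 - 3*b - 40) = b + 5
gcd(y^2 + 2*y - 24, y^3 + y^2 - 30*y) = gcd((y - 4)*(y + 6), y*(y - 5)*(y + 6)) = y + 6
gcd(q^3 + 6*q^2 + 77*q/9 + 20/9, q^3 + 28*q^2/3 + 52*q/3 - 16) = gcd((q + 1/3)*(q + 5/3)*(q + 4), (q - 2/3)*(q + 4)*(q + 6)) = q + 4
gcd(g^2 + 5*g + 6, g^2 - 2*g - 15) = g + 3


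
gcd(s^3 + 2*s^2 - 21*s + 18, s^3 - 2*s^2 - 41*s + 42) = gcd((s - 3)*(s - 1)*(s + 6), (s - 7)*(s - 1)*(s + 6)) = s^2 + 5*s - 6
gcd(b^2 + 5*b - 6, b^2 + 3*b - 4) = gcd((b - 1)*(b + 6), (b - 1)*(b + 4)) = b - 1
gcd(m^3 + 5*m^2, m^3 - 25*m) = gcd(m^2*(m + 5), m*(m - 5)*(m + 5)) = m^2 + 5*m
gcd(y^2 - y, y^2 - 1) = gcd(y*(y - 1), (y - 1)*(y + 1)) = y - 1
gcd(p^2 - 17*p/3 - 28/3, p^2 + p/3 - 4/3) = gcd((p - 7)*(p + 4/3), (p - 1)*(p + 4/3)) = p + 4/3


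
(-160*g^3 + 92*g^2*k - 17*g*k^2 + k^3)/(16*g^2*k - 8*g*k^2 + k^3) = (-40*g^2 + 13*g*k - k^2)/(k*(4*g - k))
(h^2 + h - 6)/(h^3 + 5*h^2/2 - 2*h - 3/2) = 2*(h - 2)/(2*h^2 - h - 1)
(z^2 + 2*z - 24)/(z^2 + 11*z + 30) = (z - 4)/(z + 5)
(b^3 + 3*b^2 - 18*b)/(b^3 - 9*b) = (b + 6)/(b + 3)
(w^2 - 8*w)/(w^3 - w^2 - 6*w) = (8 - w)/(-w^2 + w + 6)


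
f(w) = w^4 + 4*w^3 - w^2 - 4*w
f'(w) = 4*w^3 + 12*w^2 - 2*w - 4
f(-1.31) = -2.52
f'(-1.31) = 10.22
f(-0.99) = 0.06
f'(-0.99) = 5.86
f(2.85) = 139.05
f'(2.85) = 180.37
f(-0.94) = 0.33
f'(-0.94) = 5.16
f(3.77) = 387.04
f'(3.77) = 373.35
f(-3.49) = -19.90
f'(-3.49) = -20.89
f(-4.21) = 14.79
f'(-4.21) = -81.36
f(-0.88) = 0.62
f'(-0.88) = 4.33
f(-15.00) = 36960.00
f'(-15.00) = -10774.00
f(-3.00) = -24.00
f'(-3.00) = 2.00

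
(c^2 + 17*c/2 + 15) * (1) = c^2 + 17*c/2 + 15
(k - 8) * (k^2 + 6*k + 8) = k^3 - 2*k^2 - 40*k - 64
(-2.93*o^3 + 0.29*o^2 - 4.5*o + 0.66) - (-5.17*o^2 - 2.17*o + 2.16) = -2.93*o^3 + 5.46*o^2 - 2.33*o - 1.5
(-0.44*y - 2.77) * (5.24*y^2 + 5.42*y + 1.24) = -2.3056*y^3 - 16.8996*y^2 - 15.559*y - 3.4348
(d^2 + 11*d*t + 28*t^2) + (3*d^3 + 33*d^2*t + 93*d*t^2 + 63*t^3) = 3*d^3 + 33*d^2*t + d^2 + 93*d*t^2 + 11*d*t + 63*t^3 + 28*t^2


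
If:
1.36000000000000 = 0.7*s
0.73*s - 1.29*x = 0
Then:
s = 1.94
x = 1.10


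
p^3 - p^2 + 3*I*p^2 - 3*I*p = p*(p - 1)*(p + 3*I)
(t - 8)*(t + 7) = t^2 - t - 56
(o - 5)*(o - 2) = o^2 - 7*o + 10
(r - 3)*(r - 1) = r^2 - 4*r + 3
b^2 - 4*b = b*(b - 4)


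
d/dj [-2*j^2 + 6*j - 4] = 6 - 4*j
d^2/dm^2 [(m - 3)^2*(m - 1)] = 6*m - 14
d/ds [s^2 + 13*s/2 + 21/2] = 2*s + 13/2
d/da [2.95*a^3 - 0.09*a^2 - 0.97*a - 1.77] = 8.85*a^2 - 0.18*a - 0.97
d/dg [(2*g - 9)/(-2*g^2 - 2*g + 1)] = 4*(g^2 - 9*g - 4)/(4*g^4 + 8*g^3 - 4*g + 1)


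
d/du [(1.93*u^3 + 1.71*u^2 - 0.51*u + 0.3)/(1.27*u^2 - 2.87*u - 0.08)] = (2.4511*u^4 - 11.0782*u^3 - 4.7232*u^2 - 1.0356*u + 0.9018)/(1.6129*u^4 - 7.2898*u^3 + 8.0337*u^2 + 0.4592*u + 0.0064)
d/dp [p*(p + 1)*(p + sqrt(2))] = 3*p^2 + 2*p + 2*sqrt(2)*p + sqrt(2)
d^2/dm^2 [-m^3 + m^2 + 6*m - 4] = 2 - 6*m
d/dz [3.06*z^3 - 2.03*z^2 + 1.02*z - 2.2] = 9.18*z^2 - 4.06*z + 1.02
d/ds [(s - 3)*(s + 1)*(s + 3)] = 3*s^2 + 2*s - 9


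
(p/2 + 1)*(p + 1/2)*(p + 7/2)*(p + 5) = p^4/2 + 11*p^3/2 + 159*p^2/8 + 209*p/8 + 35/4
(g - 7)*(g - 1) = g^2 - 8*g + 7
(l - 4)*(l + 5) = l^2 + l - 20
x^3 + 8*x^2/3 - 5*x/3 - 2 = (x - 1)*(x + 2/3)*(x + 3)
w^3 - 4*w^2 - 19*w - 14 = (w - 7)*(w + 1)*(w + 2)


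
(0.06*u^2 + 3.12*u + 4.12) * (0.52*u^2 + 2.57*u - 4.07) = 0.0312*u^4 + 1.7766*u^3 + 9.9166*u^2 - 2.11*u - 16.7684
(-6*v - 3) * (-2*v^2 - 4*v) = 12*v^3 + 30*v^2 + 12*v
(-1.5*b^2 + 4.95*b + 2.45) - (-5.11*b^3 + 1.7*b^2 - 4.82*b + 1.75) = 5.11*b^3 - 3.2*b^2 + 9.77*b + 0.7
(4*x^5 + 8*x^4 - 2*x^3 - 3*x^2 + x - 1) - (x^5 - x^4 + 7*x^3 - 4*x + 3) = 3*x^5 + 9*x^4 - 9*x^3 - 3*x^2 + 5*x - 4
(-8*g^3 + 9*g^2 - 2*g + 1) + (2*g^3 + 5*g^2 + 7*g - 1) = -6*g^3 + 14*g^2 + 5*g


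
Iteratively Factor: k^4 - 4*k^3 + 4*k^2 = (k - 2)*(k^3 - 2*k^2) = k*(k - 2)*(k^2 - 2*k) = k*(k - 2)^2*(k)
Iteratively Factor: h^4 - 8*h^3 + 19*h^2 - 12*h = (h - 4)*(h^3 - 4*h^2 + 3*h) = h*(h - 4)*(h^2 - 4*h + 3) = h*(h - 4)*(h - 3)*(h - 1)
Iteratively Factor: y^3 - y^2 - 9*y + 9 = (y - 3)*(y^2 + 2*y - 3) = (y - 3)*(y + 3)*(y - 1)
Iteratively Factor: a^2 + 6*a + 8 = (a + 4)*(a + 2)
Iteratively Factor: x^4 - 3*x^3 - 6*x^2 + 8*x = (x - 1)*(x^3 - 2*x^2 - 8*x) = x*(x - 1)*(x^2 - 2*x - 8) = x*(x - 4)*(x - 1)*(x + 2)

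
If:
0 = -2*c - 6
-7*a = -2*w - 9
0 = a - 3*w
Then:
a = 27/19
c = -3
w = 9/19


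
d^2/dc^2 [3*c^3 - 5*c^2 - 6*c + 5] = 18*c - 10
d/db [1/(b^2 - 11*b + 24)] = (11 - 2*b)/(b^2 - 11*b + 24)^2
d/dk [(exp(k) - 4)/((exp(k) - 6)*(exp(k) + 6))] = (-exp(2*k) + 8*exp(k) - 36)*exp(k)/(exp(4*k) - 72*exp(2*k) + 1296)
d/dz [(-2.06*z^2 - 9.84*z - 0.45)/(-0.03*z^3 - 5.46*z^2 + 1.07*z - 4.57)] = (-0.0618*z^4 - 0.590399999999999*z^3 - 55.9711*z^2 + 13.9144*z + 45.4503)/(0.0009*z^6 + 0.3276*z^5 + 29.7474*z^4 - 11.4102*z^3 + 51.0493*z^2 - 9.7798*z + 20.8849)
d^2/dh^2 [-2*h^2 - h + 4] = -4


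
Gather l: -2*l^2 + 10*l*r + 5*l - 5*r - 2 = -2*l^2 + l*(10*r + 5) - 5*r - 2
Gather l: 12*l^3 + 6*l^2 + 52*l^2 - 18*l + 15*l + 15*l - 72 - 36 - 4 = 12*l^3 + 58*l^2 + 12*l - 112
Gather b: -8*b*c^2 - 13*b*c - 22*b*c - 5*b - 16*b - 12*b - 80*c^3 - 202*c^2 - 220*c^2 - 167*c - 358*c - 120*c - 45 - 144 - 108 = b*(-8*c^2 - 35*c - 33) - 80*c^3 - 422*c^2 - 645*c - 297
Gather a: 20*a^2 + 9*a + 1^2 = 20*a^2 + 9*a + 1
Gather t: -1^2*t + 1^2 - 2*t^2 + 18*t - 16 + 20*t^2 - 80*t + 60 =18*t^2 - 63*t + 45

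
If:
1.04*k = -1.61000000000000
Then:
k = -1.55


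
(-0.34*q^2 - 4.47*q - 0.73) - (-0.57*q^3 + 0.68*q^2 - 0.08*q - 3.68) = 0.57*q^3 - 1.02*q^2 - 4.39*q + 2.95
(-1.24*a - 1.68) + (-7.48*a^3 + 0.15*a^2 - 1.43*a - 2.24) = -7.48*a^3 + 0.15*a^2 - 2.67*a - 3.92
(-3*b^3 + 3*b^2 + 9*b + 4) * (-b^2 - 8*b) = 3*b^5 + 21*b^4 - 33*b^3 - 76*b^2 - 32*b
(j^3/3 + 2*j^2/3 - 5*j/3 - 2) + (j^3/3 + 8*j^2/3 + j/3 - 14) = 2*j^3/3 + 10*j^2/3 - 4*j/3 - 16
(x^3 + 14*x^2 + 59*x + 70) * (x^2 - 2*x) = x^5 + 12*x^4 + 31*x^3 - 48*x^2 - 140*x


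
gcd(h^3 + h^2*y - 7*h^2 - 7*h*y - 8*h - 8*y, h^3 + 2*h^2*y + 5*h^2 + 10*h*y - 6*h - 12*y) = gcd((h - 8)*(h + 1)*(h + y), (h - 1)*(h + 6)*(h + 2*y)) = 1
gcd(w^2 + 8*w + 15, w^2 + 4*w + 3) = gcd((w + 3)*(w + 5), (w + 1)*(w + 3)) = w + 3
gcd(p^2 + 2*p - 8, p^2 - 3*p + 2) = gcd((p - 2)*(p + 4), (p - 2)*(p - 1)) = p - 2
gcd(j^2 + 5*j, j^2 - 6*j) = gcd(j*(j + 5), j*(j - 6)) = j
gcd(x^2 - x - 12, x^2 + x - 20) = x - 4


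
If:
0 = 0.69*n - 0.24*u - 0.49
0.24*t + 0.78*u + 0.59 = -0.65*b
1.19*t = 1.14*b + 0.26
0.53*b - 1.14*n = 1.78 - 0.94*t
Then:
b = 1.10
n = -0.01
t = 1.27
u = -2.06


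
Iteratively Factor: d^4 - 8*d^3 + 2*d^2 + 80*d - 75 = (d - 1)*(d^3 - 7*d^2 - 5*d + 75) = (d - 5)*(d - 1)*(d^2 - 2*d - 15) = (d - 5)^2*(d - 1)*(d + 3)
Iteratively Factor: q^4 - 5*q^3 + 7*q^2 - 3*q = (q)*(q^3 - 5*q^2 + 7*q - 3) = q*(q - 1)*(q^2 - 4*q + 3) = q*(q - 1)^2*(q - 3)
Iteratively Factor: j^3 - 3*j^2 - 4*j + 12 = (j - 3)*(j^2 - 4) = (j - 3)*(j + 2)*(j - 2)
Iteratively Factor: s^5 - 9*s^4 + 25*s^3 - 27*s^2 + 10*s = (s - 5)*(s^4 - 4*s^3 + 5*s^2 - 2*s) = (s - 5)*(s - 1)*(s^3 - 3*s^2 + 2*s) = (s - 5)*(s - 2)*(s - 1)*(s^2 - s) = s*(s - 5)*(s - 2)*(s - 1)*(s - 1)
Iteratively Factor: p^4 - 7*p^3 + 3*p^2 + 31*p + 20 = (p - 5)*(p^3 - 2*p^2 - 7*p - 4) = (p - 5)*(p + 1)*(p^2 - 3*p - 4) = (p - 5)*(p - 4)*(p + 1)*(p + 1)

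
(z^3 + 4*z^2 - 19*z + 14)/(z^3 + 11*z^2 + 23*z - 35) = (z - 2)/(z + 5)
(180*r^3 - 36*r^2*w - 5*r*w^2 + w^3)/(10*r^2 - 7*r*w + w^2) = (36*r^2 - w^2)/(2*r - w)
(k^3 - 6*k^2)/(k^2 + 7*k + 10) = k^2*(k - 6)/(k^2 + 7*k + 10)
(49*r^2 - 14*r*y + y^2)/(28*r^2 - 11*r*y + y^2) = (-7*r + y)/(-4*r + y)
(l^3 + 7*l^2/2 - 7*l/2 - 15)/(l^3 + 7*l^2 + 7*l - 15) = (l^2 + l/2 - 5)/(l^2 + 4*l - 5)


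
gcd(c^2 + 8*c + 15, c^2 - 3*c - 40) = c + 5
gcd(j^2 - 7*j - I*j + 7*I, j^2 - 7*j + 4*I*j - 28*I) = j - 7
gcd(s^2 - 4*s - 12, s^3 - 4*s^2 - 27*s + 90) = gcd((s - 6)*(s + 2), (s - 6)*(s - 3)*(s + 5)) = s - 6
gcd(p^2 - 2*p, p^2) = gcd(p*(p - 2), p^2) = p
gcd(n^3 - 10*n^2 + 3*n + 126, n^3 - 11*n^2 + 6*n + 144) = n^2 - 3*n - 18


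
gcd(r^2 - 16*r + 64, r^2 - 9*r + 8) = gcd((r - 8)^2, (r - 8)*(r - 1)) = r - 8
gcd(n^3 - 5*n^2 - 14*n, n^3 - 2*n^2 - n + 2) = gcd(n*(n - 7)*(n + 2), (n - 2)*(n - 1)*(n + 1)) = 1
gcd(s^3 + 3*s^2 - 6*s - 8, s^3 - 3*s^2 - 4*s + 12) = s - 2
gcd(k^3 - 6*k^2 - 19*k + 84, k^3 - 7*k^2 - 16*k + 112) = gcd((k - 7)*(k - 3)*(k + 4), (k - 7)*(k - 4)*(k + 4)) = k^2 - 3*k - 28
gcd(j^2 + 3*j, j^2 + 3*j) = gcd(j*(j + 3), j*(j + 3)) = j^2 + 3*j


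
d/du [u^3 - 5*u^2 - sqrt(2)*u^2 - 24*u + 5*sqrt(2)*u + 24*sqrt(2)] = 3*u^2 - 10*u - 2*sqrt(2)*u - 24 + 5*sqrt(2)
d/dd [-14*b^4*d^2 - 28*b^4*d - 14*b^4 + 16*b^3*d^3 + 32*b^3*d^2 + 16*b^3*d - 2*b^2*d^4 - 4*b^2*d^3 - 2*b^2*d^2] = 4*b^2*(-7*b^2*d - 7*b^2 + 12*b*d^2 + 16*b*d + 4*b - 2*d^3 - 3*d^2 - d)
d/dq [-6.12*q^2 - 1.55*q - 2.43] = -12.24*q - 1.55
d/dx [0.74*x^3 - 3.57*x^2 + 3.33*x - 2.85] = 2.22*x^2 - 7.14*x + 3.33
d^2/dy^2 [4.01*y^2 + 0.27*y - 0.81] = 8.02000000000000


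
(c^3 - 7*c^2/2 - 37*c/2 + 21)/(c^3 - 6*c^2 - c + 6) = (c + 7/2)/(c + 1)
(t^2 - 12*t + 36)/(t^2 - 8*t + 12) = (t - 6)/(t - 2)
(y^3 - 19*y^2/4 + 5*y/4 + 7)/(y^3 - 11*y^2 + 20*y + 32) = (y - 7/4)/(y - 8)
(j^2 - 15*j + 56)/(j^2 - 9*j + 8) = (j - 7)/(j - 1)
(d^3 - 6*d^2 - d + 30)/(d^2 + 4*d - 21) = (d^2 - 3*d - 10)/(d + 7)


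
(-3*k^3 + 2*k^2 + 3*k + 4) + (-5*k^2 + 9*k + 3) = -3*k^3 - 3*k^2 + 12*k + 7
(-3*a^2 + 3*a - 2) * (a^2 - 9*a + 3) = -3*a^4 + 30*a^3 - 38*a^2 + 27*a - 6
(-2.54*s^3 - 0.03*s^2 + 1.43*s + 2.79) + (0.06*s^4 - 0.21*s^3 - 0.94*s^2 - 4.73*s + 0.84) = 0.06*s^4 - 2.75*s^3 - 0.97*s^2 - 3.3*s + 3.63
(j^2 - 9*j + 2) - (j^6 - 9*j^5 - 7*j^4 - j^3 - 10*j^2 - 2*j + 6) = -j^6 + 9*j^5 + 7*j^4 + j^3 + 11*j^2 - 7*j - 4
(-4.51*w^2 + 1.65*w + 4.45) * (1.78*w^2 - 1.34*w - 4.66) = -8.0278*w^4 + 8.9804*w^3 + 26.7266*w^2 - 13.652*w - 20.737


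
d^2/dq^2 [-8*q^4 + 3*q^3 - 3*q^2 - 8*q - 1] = -96*q^2 + 18*q - 6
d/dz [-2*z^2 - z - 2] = -4*z - 1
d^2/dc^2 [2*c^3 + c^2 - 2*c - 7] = 12*c + 2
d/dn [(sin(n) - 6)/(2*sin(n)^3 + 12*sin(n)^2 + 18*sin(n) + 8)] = (7*sin(n) + cos(n)^2 + 28)*cos(n)/((sin(n) + 1)^3*(sin(n) + 4)^2)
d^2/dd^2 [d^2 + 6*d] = 2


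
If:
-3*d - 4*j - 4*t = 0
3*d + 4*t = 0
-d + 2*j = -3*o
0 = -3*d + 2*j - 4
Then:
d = -4/3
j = 0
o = -4/9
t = 1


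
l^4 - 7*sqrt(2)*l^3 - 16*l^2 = l^2*(l - 8*sqrt(2))*(l + sqrt(2))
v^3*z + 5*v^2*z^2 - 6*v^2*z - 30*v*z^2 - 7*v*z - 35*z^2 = (v - 7)*(v + 5*z)*(v*z + z)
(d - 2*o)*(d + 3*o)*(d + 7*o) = d^3 + 8*d^2*o + d*o^2 - 42*o^3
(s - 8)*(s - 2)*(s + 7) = s^3 - 3*s^2 - 54*s + 112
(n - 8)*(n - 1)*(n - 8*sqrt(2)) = n^3 - 8*sqrt(2)*n^2 - 9*n^2 + 8*n + 72*sqrt(2)*n - 64*sqrt(2)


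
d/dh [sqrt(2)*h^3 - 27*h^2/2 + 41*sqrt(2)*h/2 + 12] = 3*sqrt(2)*h^2 - 27*h + 41*sqrt(2)/2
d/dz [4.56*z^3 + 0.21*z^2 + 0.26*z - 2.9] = 13.68*z^2 + 0.42*z + 0.26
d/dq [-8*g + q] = 1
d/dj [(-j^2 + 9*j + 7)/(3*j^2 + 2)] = (-27*j^2 - 46*j + 18)/(9*j^4 + 12*j^2 + 4)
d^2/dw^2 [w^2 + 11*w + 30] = 2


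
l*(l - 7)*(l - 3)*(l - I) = l^4 - 10*l^3 - I*l^3 + 21*l^2 + 10*I*l^2 - 21*I*l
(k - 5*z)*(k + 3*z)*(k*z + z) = k^3*z - 2*k^2*z^2 + k^2*z - 15*k*z^3 - 2*k*z^2 - 15*z^3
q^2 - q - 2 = (q - 2)*(q + 1)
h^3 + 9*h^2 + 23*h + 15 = (h + 1)*(h + 3)*(h + 5)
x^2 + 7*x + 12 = (x + 3)*(x + 4)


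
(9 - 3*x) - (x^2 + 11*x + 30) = -x^2 - 14*x - 21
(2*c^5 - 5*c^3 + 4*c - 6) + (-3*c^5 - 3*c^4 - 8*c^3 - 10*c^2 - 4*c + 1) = -c^5 - 3*c^4 - 13*c^3 - 10*c^2 - 5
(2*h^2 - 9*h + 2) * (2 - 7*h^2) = -14*h^4 + 63*h^3 - 10*h^2 - 18*h + 4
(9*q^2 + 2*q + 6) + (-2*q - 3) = 9*q^2 + 3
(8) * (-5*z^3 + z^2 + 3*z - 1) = -40*z^3 + 8*z^2 + 24*z - 8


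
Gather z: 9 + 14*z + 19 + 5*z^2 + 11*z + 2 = 5*z^2 + 25*z + 30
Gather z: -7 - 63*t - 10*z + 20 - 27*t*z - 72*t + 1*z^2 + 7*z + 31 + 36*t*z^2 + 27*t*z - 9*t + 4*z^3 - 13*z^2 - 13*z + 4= -144*t + 4*z^3 + z^2*(36*t - 12) - 16*z + 48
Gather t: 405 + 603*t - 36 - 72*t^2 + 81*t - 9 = -72*t^2 + 684*t + 360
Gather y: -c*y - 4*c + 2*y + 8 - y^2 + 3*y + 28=-4*c - y^2 + y*(5 - c) + 36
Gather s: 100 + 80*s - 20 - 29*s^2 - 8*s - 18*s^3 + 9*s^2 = -18*s^3 - 20*s^2 + 72*s + 80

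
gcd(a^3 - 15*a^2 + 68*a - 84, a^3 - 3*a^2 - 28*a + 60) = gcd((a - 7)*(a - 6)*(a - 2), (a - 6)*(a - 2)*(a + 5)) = a^2 - 8*a + 12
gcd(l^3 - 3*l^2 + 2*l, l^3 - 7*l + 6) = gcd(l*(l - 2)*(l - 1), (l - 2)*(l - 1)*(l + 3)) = l^2 - 3*l + 2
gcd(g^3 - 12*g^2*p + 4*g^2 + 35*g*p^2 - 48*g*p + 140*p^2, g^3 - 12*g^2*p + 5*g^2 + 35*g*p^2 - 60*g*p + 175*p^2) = g^2 - 12*g*p + 35*p^2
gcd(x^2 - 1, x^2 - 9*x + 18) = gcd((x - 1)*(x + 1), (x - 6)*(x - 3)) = 1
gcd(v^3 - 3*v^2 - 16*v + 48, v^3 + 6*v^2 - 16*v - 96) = v^2 - 16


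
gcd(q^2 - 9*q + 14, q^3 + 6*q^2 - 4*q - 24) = q - 2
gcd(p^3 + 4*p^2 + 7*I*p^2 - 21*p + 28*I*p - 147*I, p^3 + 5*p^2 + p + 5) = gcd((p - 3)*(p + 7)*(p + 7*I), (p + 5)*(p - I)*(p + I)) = 1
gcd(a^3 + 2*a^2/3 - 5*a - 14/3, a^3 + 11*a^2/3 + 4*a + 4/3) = a^2 + 3*a + 2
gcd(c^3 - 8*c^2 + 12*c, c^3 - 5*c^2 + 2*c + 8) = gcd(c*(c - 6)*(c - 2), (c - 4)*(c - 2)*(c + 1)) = c - 2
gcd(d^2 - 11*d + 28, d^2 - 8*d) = 1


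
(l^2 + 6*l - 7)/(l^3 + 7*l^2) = (l - 1)/l^2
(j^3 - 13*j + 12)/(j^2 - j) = j + 1 - 12/j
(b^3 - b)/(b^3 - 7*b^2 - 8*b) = (b - 1)/(b - 8)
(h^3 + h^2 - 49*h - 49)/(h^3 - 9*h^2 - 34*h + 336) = (h^2 + 8*h + 7)/(h^2 - 2*h - 48)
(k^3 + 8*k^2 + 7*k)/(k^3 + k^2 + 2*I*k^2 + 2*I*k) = (k + 7)/(k + 2*I)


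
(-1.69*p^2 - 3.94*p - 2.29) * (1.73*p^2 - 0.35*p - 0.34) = -2.9237*p^4 - 6.2247*p^3 - 2.0081*p^2 + 2.1411*p + 0.7786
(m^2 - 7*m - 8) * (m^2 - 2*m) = m^4 - 9*m^3 + 6*m^2 + 16*m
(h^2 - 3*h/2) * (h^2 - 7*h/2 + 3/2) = h^4 - 5*h^3 + 27*h^2/4 - 9*h/4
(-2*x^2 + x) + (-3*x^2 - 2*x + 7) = -5*x^2 - x + 7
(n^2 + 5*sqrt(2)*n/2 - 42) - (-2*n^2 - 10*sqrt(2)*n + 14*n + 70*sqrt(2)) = 3*n^2 - 14*n + 25*sqrt(2)*n/2 - 70*sqrt(2) - 42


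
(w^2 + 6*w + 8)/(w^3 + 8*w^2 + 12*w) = (w + 4)/(w*(w + 6))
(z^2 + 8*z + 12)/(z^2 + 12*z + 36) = (z + 2)/(z + 6)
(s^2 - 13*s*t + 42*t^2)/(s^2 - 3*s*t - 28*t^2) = (s - 6*t)/(s + 4*t)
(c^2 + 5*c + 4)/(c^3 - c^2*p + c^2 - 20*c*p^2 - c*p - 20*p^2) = (-c - 4)/(-c^2 + c*p + 20*p^2)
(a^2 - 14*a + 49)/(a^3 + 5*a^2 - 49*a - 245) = (a - 7)/(a^2 + 12*a + 35)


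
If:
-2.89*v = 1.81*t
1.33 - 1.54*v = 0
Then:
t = -1.38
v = 0.86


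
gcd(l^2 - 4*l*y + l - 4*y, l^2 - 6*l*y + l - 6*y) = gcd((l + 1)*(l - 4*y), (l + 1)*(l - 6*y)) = l + 1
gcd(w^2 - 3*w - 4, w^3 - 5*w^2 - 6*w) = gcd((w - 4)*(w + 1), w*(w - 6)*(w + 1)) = w + 1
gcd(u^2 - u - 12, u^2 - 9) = u + 3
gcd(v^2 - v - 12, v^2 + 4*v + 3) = v + 3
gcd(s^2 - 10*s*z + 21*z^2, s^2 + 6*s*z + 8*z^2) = 1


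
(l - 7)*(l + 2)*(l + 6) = l^3 + l^2 - 44*l - 84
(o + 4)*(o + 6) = o^2 + 10*o + 24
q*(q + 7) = q^2 + 7*q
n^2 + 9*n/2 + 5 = (n + 2)*(n + 5/2)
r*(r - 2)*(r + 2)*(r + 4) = r^4 + 4*r^3 - 4*r^2 - 16*r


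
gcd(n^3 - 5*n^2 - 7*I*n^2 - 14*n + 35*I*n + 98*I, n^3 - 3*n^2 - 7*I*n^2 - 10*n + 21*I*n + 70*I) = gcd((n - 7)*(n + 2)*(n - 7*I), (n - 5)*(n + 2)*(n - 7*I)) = n^2 + n*(2 - 7*I) - 14*I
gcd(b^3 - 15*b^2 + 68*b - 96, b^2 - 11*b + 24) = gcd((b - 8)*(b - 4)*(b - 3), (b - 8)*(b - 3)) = b^2 - 11*b + 24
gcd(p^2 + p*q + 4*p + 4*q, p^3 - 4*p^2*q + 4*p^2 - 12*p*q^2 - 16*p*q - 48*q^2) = p + 4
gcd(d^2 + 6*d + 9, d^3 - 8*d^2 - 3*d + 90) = d + 3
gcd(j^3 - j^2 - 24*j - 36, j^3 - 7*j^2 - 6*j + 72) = j^2 - 3*j - 18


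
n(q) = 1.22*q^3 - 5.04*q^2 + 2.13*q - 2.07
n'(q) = 3.66*q^2 - 10.08*q + 2.13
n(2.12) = -8.58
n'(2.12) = -2.79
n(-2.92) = -81.64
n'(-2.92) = 62.77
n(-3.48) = -121.93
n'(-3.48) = 81.53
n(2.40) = -9.12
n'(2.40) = -0.98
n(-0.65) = -5.92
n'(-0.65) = 10.23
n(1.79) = -7.41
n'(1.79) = -4.19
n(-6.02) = -463.71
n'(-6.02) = 195.45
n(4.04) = 4.72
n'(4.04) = 21.14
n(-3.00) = -86.76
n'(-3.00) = 65.31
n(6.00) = 92.79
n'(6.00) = 73.41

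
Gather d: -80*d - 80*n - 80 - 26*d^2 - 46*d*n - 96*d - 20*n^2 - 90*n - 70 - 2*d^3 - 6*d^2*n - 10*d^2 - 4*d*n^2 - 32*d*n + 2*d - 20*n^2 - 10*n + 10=-2*d^3 + d^2*(-6*n - 36) + d*(-4*n^2 - 78*n - 174) - 40*n^2 - 180*n - 140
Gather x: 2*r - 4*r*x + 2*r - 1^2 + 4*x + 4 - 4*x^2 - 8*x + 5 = 4*r - 4*x^2 + x*(-4*r - 4) + 8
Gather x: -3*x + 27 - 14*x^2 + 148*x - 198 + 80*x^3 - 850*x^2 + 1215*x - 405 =80*x^3 - 864*x^2 + 1360*x - 576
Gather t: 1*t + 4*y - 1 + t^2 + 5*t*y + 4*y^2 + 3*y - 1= t^2 + t*(5*y + 1) + 4*y^2 + 7*y - 2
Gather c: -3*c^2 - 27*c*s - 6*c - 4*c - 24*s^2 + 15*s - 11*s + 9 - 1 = -3*c^2 + c*(-27*s - 10) - 24*s^2 + 4*s + 8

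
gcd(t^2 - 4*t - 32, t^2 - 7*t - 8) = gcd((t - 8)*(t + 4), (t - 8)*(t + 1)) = t - 8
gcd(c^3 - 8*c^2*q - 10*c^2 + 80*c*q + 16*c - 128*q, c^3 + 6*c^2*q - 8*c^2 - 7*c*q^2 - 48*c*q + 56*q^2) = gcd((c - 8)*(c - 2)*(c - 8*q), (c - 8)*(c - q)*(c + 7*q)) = c - 8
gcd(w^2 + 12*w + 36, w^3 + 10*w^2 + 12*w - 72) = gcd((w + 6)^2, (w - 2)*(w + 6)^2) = w^2 + 12*w + 36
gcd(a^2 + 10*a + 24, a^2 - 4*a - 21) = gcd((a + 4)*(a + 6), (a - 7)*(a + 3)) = 1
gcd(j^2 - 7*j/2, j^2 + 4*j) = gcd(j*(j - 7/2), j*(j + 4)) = j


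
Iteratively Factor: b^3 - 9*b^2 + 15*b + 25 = (b - 5)*(b^2 - 4*b - 5) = (b - 5)^2*(b + 1)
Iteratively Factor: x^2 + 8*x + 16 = (x + 4)*(x + 4)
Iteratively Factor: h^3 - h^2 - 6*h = (h)*(h^2 - h - 6) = h*(h + 2)*(h - 3)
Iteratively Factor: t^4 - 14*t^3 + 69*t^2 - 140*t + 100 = (t - 2)*(t^3 - 12*t^2 + 45*t - 50) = (t - 5)*(t - 2)*(t^2 - 7*t + 10) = (t - 5)*(t - 2)^2*(t - 5)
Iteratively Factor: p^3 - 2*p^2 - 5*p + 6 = (p - 3)*(p^2 + p - 2) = (p - 3)*(p - 1)*(p + 2)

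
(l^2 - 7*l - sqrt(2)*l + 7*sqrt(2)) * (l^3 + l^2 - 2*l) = l^5 - 6*l^4 - sqrt(2)*l^4 - 9*l^3 + 6*sqrt(2)*l^3 + 9*sqrt(2)*l^2 + 14*l^2 - 14*sqrt(2)*l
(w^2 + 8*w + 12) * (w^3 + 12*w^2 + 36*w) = w^5 + 20*w^4 + 144*w^3 + 432*w^2 + 432*w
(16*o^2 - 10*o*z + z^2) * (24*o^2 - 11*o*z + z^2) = 384*o^4 - 416*o^3*z + 150*o^2*z^2 - 21*o*z^3 + z^4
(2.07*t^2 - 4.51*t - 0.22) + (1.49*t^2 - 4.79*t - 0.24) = 3.56*t^2 - 9.3*t - 0.46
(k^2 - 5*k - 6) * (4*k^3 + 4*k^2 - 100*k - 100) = 4*k^5 - 16*k^4 - 144*k^3 + 376*k^2 + 1100*k + 600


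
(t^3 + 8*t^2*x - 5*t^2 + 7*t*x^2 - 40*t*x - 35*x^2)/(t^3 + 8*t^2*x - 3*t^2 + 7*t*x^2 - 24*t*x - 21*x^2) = (t - 5)/(t - 3)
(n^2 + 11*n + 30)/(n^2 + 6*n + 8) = (n^2 + 11*n + 30)/(n^2 + 6*n + 8)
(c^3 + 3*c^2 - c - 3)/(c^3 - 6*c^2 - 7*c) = (c^2 + 2*c - 3)/(c*(c - 7))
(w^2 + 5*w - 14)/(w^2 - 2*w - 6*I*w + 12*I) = (w + 7)/(w - 6*I)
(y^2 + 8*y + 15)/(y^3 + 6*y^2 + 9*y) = (y + 5)/(y*(y + 3))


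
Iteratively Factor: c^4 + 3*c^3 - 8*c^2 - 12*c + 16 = (c + 4)*(c^3 - c^2 - 4*c + 4) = (c - 1)*(c + 4)*(c^2 - 4) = (c - 1)*(c + 2)*(c + 4)*(c - 2)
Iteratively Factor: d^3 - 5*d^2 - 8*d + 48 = (d - 4)*(d^2 - d - 12) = (d - 4)*(d + 3)*(d - 4)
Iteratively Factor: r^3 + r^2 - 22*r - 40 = (r + 4)*(r^2 - 3*r - 10) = (r + 2)*(r + 4)*(r - 5)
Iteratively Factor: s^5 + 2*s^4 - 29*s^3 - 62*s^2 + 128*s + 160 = (s + 1)*(s^4 + s^3 - 30*s^2 - 32*s + 160) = (s + 1)*(s + 4)*(s^3 - 3*s^2 - 18*s + 40) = (s + 1)*(s + 4)^2*(s^2 - 7*s + 10) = (s - 5)*(s + 1)*(s + 4)^2*(s - 2)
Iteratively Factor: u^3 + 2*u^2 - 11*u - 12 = (u - 3)*(u^2 + 5*u + 4) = (u - 3)*(u + 1)*(u + 4)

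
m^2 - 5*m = m*(m - 5)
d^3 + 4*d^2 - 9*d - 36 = (d - 3)*(d + 3)*(d + 4)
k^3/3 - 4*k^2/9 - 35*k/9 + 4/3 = (k/3 + 1)*(k - 4)*(k - 1/3)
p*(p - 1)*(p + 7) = p^3 + 6*p^2 - 7*p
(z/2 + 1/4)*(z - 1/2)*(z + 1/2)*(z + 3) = z^4/2 + 7*z^3/4 + 5*z^2/8 - 7*z/16 - 3/16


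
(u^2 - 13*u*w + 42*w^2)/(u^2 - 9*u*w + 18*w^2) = (u - 7*w)/(u - 3*w)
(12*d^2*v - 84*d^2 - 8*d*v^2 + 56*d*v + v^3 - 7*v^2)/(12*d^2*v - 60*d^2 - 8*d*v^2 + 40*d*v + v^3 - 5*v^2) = (v - 7)/(v - 5)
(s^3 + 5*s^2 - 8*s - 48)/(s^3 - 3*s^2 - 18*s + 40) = (s^2 + s - 12)/(s^2 - 7*s + 10)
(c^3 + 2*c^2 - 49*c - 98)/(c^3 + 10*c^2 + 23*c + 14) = (c - 7)/(c + 1)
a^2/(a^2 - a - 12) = a^2/(a^2 - a - 12)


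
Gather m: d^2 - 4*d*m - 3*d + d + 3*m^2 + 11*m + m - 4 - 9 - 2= d^2 - 2*d + 3*m^2 + m*(12 - 4*d) - 15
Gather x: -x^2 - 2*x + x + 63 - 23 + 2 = -x^2 - x + 42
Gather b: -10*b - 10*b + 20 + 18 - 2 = 36 - 20*b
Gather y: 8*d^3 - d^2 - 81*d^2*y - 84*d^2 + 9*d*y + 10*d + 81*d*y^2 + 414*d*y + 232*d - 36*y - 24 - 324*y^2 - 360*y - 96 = 8*d^3 - 85*d^2 + 242*d + y^2*(81*d - 324) + y*(-81*d^2 + 423*d - 396) - 120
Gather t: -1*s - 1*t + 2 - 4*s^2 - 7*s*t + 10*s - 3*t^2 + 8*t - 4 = -4*s^2 + 9*s - 3*t^2 + t*(7 - 7*s) - 2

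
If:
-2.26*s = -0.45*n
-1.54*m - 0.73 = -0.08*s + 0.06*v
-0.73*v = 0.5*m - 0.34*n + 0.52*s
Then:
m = -0.00718530738804635*v - 0.484625628590169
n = 3.0720071157401*v - 1.02475104847846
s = 0.611682832780108*v - 0.204043350360756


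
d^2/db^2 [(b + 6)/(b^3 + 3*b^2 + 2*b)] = 2*(3*b^5 + 45*b^4 + 151*b^3 + 198*b^2 + 108*b + 24)/(b^3*(b^6 + 9*b^5 + 33*b^4 + 63*b^3 + 66*b^2 + 36*b + 8))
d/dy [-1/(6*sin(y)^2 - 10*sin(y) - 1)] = 2*(6*sin(y) - 5)*cos(y)/(-6*sin(y)^2 + 10*sin(y) + 1)^2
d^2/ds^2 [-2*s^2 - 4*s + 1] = -4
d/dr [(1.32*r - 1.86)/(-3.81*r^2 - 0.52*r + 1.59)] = (5.0292*r^2 - 14.1732*r + 1.1316)/(14.5161*r^4 + 3.9624*r^3 - 11.8454*r^2 - 1.6536*r + 2.5281)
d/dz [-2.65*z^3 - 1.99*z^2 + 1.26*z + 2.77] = -7.95*z^2 - 3.98*z + 1.26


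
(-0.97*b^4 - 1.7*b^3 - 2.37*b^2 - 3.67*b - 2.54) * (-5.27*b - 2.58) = 5.1119*b^5 + 11.4616*b^4 + 16.8759*b^3 + 25.4555*b^2 + 22.8544*b + 6.5532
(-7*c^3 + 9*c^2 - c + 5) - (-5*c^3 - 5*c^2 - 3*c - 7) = -2*c^3 + 14*c^2 + 2*c + 12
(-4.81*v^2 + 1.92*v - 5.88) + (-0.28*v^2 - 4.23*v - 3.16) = -5.09*v^2 - 2.31*v - 9.04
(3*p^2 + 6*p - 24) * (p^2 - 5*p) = 3*p^4 - 9*p^3 - 54*p^2 + 120*p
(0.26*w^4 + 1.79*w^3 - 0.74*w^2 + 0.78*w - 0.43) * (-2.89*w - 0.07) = -0.7514*w^5 - 5.1913*w^4 + 2.0133*w^3 - 2.2024*w^2 + 1.1881*w + 0.0301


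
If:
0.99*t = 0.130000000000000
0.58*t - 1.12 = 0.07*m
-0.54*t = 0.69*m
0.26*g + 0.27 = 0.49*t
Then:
No Solution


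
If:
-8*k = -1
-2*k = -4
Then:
No Solution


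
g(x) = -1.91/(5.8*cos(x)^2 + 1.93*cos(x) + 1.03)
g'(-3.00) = -0.11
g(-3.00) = -0.40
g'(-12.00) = -0.26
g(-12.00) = -0.28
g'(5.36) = 0.73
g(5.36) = -0.44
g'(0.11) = -0.04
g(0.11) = -0.22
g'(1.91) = 3.28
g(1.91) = -1.85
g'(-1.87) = -2.92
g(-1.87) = -1.98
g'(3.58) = -0.43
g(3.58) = -0.47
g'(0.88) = -0.64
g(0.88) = -0.41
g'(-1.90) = -3.21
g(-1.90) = -1.89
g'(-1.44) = 3.42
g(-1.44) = -1.38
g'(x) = -1.91*(11.6*sin(x)*cos(x) + 1.93*sin(x))/(5.8*cos(x)^2 + 1.93*cos(x) + 1.03)^2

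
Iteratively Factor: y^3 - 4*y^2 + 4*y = (y - 2)*(y^2 - 2*y) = y*(y - 2)*(y - 2)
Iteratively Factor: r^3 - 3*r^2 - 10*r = (r + 2)*(r^2 - 5*r) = r*(r + 2)*(r - 5)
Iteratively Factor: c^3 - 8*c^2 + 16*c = (c - 4)*(c^2 - 4*c) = c*(c - 4)*(c - 4)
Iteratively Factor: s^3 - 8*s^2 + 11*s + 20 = (s + 1)*(s^2 - 9*s + 20) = (s - 5)*(s + 1)*(s - 4)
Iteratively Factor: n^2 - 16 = (n - 4)*(n + 4)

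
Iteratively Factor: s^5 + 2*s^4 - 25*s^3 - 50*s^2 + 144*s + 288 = (s + 4)*(s^4 - 2*s^3 - 17*s^2 + 18*s + 72) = (s - 3)*(s + 4)*(s^3 + s^2 - 14*s - 24) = (s - 3)*(s + 3)*(s + 4)*(s^2 - 2*s - 8) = (s - 4)*(s - 3)*(s + 3)*(s + 4)*(s + 2)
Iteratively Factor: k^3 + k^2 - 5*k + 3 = (k + 3)*(k^2 - 2*k + 1) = (k - 1)*(k + 3)*(k - 1)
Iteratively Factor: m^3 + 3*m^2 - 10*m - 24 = (m - 3)*(m^2 + 6*m + 8) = (m - 3)*(m + 4)*(m + 2)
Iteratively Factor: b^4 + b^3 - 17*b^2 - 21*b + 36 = (b + 3)*(b^3 - 2*b^2 - 11*b + 12) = (b + 3)^2*(b^2 - 5*b + 4) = (b - 1)*(b + 3)^2*(b - 4)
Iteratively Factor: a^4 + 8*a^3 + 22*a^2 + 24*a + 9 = (a + 1)*(a^3 + 7*a^2 + 15*a + 9) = (a + 1)^2*(a^2 + 6*a + 9) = (a + 1)^2*(a + 3)*(a + 3)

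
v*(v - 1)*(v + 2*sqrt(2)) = v^3 - v^2 + 2*sqrt(2)*v^2 - 2*sqrt(2)*v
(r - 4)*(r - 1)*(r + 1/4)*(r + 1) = r^4 - 15*r^3/4 - 2*r^2 + 15*r/4 + 1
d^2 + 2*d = d*(d + 2)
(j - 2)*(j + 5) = j^2 + 3*j - 10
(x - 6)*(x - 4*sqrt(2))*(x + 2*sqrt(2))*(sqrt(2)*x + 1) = sqrt(2)*x^4 - 6*sqrt(2)*x^3 - 3*x^3 - 18*sqrt(2)*x^2 + 18*x^2 - 16*x + 108*sqrt(2)*x + 96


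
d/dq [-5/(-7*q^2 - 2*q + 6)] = 10*(-7*q - 1)/(7*q^2 + 2*q - 6)^2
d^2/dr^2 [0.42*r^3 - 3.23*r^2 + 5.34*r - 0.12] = 2.52*r - 6.46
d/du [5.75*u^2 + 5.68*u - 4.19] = 11.5*u + 5.68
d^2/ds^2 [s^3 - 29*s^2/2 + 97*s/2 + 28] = 6*s - 29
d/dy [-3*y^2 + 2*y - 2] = 2 - 6*y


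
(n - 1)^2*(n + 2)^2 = n^4 + 2*n^3 - 3*n^2 - 4*n + 4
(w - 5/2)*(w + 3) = w^2 + w/2 - 15/2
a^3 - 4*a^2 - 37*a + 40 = (a - 8)*(a - 1)*(a + 5)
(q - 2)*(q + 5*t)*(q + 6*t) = q^3 + 11*q^2*t - 2*q^2 + 30*q*t^2 - 22*q*t - 60*t^2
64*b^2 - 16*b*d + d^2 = (-8*b + d)^2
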